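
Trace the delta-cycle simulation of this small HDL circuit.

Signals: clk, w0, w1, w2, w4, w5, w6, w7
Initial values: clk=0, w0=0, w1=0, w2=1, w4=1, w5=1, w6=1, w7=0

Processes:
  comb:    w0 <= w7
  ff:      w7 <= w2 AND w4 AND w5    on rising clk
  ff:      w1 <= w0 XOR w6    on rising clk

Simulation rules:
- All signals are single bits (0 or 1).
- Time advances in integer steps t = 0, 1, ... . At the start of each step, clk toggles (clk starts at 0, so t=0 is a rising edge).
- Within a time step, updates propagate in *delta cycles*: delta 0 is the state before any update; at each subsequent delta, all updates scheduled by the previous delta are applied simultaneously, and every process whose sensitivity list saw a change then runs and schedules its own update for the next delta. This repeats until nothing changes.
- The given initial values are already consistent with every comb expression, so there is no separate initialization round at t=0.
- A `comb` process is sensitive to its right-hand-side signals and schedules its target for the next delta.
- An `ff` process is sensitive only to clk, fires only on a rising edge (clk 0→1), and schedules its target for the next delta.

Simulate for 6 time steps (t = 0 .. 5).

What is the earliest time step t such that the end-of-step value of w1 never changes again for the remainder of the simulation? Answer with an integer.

2

[bits: w0,clk,w4,w6,w2,w5,w7,w1]
t=0: Δ0=00111100 Δ1=01111100 Δ2=01111111 Δ3=11111111 | 3Δ
t=1: Δ0=11111111 Δ1=10111111 | 1Δ
t=2: Δ0=10111111 Δ1=11111111 Δ2=11111110 | 2Δ
t=3: Δ0=11111110 Δ1=10111110 | 1Δ
t=4: Δ0=10111110 Δ1=11111110 | 1Δ
t=5: Δ0=11111110 Δ1=10111110 | 1Δ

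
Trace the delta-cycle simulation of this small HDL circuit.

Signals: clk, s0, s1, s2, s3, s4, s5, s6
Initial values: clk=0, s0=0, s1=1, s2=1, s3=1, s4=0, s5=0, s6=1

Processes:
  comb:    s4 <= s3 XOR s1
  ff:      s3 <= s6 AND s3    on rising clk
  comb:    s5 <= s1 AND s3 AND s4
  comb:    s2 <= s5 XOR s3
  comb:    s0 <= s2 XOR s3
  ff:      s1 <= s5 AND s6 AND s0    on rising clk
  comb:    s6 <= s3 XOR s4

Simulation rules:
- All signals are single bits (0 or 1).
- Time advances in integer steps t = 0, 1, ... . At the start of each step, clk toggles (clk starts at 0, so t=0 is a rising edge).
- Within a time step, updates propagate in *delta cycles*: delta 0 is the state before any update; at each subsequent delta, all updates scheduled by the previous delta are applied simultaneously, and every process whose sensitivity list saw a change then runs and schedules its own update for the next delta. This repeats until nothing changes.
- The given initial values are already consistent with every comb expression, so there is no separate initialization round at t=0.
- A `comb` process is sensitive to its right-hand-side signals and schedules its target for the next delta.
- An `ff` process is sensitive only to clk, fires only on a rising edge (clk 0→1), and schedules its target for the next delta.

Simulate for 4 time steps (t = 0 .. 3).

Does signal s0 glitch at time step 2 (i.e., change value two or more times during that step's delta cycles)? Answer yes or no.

t=0 Δ0: s4=0 s2=1 s1=1 clk=0 s0=0 s5=0 s6=1 s3=1
  Δ1: clk:0→1
  Δ2: s1:1→0
  Δ3: s4:0→1
  Δ4: s6:1→0
  (4Δ to stable)
t=1 Δ0: s4=1 s2=1 s1=0 clk=1 s0=0 s5=0 s6=0 s3=1
  Δ1: clk:1→0
  (1Δ to stable)
t=2 Δ0: s4=1 s2=1 s1=0 clk=0 s0=0 s5=0 s6=0 s3=1
  Δ1: clk:0→1
  Δ2: s3:1→0
  Δ3: s4:1→0, s2:1→0, s0:0→1, s6:0→1
  Δ4: s0:1→0, s6:1→0
  (4Δ to stable)
t=3 Δ0: s4=0 s2=0 s1=0 clk=1 s0=0 s5=0 s6=0 s3=0
  Δ1: clk:1→0
  (1Δ to stable)

yes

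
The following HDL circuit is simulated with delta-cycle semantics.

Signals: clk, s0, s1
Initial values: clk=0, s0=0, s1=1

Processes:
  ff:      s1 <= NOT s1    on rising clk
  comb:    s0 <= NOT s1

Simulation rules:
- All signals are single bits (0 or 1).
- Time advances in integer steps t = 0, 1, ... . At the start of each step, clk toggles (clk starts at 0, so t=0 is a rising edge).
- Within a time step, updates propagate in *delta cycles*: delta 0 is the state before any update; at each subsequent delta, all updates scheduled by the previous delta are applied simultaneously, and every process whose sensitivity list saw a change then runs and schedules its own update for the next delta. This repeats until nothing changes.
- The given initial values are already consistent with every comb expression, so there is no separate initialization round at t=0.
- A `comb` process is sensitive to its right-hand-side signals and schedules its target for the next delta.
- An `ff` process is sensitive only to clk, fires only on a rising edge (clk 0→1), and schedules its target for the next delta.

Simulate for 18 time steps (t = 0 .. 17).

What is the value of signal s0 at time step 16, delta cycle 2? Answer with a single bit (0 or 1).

t0.Δ0 clk=0 s0=0 s1=1
t0.Δ1 clk=1 s0=0 s1=1
t0.Δ2 clk=1 s0=0 s1=0
t0.Δ3 clk=1 s0=1 s1=0
t1.Δ0 clk=1 s0=1 s1=0
t1.Δ1 clk=0 s0=1 s1=0
t2.Δ0 clk=0 s0=1 s1=0
t2.Δ1 clk=1 s0=1 s1=0
t2.Δ2 clk=1 s0=1 s1=1
t2.Δ3 clk=1 s0=0 s1=1
t3.Δ0 clk=1 s0=0 s1=1
t3.Δ1 clk=0 s0=0 s1=1
t4.Δ0 clk=0 s0=0 s1=1
t4.Δ1 clk=1 s0=0 s1=1
t4.Δ2 clk=1 s0=0 s1=0
t4.Δ3 clk=1 s0=1 s1=0
t5.Δ0 clk=1 s0=1 s1=0
t5.Δ1 clk=0 s0=1 s1=0
t6.Δ0 clk=0 s0=1 s1=0
t6.Δ1 clk=1 s0=1 s1=0
t6.Δ2 clk=1 s0=1 s1=1
t6.Δ3 clk=1 s0=0 s1=1
t7.Δ0 clk=1 s0=0 s1=1
t7.Δ1 clk=0 s0=0 s1=1
t8.Δ0 clk=0 s0=0 s1=1
t8.Δ1 clk=1 s0=0 s1=1
t8.Δ2 clk=1 s0=0 s1=0
t8.Δ3 clk=1 s0=1 s1=0
t9.Δ0 clk=1 s0=1 s1=0
t9.Δ1 clk=0 s0=1 s1=0
t10.Δ0 clk=0 s0=1 s1=0
t10.Δ1 clk=1 s0=1 s1=0
t10.Δ2 clk=1 s0=1 s1=1
t10.Δ3 clk=1 s0=0 s1=1
t11.Δ0 clk=1 s0=0 s1=1
t11.Δ1 clk=0 s0=0 s1=1
t12.Δ0 clk=0 s0=0 s1=1
t12.Δ1 clk=1 s0=0 s1=1
t12.Δ2 clk=1 s0=0 s1=0
t12.Δ3 clk=1 s0=1 s1=0
t13.Δ0 clk=1 s0=1 s1=0
t13.Δ1 clk=0 s0=1 s1=0
t14.Δ0 clk=0 s0=1 s1=0
t14.Δ1 clk=1 s0=1 s1=0
t14.Δ2 clk=1 s0=1 s1=1
t14.Δ3 clk=1 s0=0 s1=1
t15.Δ0 clk=1 s0=0 s1=1
t15.Δ1 clk=0 s0=0 s1=1
t16.Δ0 clk=0 s0=0 s1=1
t16.Δ1 clk=1 s0=0 s1=1
t16.Δ2 clk=1 s0=0 s1=0
t16.Δ3 clk=1 s0=1 s1=0
t17.Δ0 clk=1 s0=1 s1=0
t17.Δ1 clk=0 s0=1 s1=0

0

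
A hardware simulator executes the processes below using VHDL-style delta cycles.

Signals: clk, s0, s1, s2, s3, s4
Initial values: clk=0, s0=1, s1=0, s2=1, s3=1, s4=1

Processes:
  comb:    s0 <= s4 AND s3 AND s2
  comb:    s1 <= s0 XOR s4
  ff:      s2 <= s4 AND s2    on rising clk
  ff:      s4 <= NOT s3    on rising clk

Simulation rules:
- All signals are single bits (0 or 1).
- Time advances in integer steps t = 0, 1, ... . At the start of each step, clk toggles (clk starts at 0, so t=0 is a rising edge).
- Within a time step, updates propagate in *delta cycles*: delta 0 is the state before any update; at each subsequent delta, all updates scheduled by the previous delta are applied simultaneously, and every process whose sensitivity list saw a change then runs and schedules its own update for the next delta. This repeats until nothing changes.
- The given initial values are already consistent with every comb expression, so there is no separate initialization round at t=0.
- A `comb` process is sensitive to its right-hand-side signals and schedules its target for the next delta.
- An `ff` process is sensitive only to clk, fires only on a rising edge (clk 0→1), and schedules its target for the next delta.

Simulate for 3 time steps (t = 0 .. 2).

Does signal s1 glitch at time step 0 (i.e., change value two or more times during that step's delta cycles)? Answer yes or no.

yes

t0.Δ0 s1=0 s4=1 clk=0 s0=1 s2=1 s3=1
t0.Δ1 s1=0 s4=1 clk=1 s0=1 s2=1 s3=1
t0.Δ2 s1=0 s4=0 clk=1 s0=1 s2=1 s3=1
t0.Δ3 s1=1 s4=0 clk=1 s0=0 s2=1 s3=1
t0.Δ4 s1=0 s4=0 clk=1 s0=0 s2=1 s3=1
t1.Δ0 s1=0 s4=0 clk=1 s0=0 s2=1 s3=1
t1.Δ1 s1=0 s4=0 clk=0 s0=0 s2=1 s3=1
t2.Δ0 s1=0 s4=0 clk=0 s0=0 s2=1 s3=1
t2.Δ1 s1=0 s4=0 clk=1 s0=0 s2=1 s3=1
t2.Δ2 s1=0 s4=0 clk=1 s0=0 s2=0 s3=1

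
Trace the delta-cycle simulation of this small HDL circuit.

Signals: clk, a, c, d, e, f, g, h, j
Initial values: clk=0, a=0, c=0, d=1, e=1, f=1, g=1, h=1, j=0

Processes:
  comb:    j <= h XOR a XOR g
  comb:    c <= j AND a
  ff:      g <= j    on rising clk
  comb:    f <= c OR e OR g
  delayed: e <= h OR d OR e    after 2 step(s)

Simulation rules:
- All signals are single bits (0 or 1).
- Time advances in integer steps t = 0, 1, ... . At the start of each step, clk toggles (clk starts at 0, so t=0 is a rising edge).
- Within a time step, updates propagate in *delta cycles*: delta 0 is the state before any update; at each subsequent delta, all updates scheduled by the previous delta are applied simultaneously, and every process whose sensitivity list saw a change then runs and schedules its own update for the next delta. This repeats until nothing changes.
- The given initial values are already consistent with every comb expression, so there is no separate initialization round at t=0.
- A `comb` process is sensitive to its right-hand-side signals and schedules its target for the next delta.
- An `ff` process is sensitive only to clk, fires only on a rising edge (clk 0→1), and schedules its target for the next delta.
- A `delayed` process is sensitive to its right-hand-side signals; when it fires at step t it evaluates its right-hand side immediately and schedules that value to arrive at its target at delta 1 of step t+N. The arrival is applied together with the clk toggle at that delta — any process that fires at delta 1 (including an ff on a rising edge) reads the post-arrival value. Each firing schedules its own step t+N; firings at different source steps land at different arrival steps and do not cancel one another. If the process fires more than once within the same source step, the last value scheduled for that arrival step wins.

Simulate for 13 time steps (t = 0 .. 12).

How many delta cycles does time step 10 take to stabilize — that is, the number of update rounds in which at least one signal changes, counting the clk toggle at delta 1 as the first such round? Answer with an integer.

t=0 Δ0: c=0 a=0 j=0 g=1 f=1 h=1 clk=0 e=1 d=1
  Δ1: clk:0→1
  Δ2: g:1→0
  Δ3: j:0→1
  (3Δ to stable)
t=1 Δ0: c=0 a=0 j=1 g=0 f=1 h=1 clk=1 e=1 d=1
  Δ1: clk:1→0
  (1Δ to stable)
t=2 Δ0: c=0 a=0 j=1 g=0 f=1 h=1 clk=0 e=1 d=1
  Δ1: clk:0→1
  Δ2: g:0→1
  Δ3: j:1→0
  (3Δ to stable)
t=3 Δ0: c=0 a=0 j=0 g=1 f=1 h=1 clk=1 e=1 d=1
  Δ1: clk:1→0
  (1Δ to stable)
t=4 Δ0: c=0 a=0 j=0 g=1 f=1 h=1 clk=0 e=1 d=1
  Δ1: clk:0→1
  Δ2: g:1→0
  Δ3: j:0→1
  (3Δ to stable)
t=5 Δ0: c=0 a=0 j=1 g=0 f=1 h=1 clk=1 e=1 d=1
  Δ1: clk:1→0
  (1Δ to stable)
t=6 Δ0: c=0 a=0 j=1 g=0 f=1 h=1 clk=0 e=1 d=1
  Δ1: clk:0→1
  Δ2: g:0→1
  Δ3: j:1→0
  (3Δ to stable)
t=7 Δ0: c=0 a=0 j=0 g=1 f=1 h=1 clk=1 e=1 d=1
  Δ1: clk:1→0
  (1Δ to stable)
t=8 Δ0: c=0 a=0 j=0 g=1 f=1 h=1 clk=0 e=1 d=1
  Δ1: clk:0→1
  Δ2: g:1→0
  Δ3: j:0→1
  (3Δ to stable)
t=9 Δ0: c=0 a=0 j=1 g=0 f=1 h=1 clk=1 e=1 d=1
  Δ1: clk:1→0
  (1Δ to stable)
t=10 Δ0: c=0 a=0 j=1 g=0 f=1 h=1 clk=0 e=1 d=1
  Δ1: clk:0→1
  Δ2: g:0→1
  Δ3: j:1→0
  (3Δ to stable)
t=11 Δ0: c=0 a=0 j=0 g=1 f=1 h=1 clk=1 e=1 d=1
  Δ1: clk:1→0
  (1Δ to stable)
t=12 Δ0: c=0 a=0 j=0 g=1 f=1 h=1 clk=0 e=1 d=1
  Δ1: clk:0→1
  Δ2: g:1→0
  Δ3: j:0→1
  (3Δ to stable)

3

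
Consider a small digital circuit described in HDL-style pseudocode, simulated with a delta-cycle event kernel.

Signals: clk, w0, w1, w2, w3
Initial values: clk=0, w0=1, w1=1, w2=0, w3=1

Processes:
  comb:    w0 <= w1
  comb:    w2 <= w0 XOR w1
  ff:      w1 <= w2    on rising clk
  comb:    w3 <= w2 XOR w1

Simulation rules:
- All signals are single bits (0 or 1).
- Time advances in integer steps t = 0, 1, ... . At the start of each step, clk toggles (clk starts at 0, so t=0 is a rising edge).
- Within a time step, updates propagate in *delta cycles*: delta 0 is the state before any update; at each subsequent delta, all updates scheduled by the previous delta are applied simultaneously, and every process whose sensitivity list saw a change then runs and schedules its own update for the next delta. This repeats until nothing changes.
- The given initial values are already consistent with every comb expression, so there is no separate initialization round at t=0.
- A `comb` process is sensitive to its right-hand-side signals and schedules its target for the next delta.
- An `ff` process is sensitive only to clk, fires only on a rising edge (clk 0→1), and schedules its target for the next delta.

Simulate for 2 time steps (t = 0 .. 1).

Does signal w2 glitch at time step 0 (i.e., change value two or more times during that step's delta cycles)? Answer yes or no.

t0.Δ0 w3=1 w2=0 clk=0 w0=1 w1=1
t0.Δ1 w3=1 w2=0 clk=1 w0=1 w1=1
t0.Δ2 w3=1 w2=0 clk=1 w0=1 w1=0
t0.Δ3 w3=0 w2=1 clk=1 w0=0 w1=0
t0.Δ4 w3=1 w2=0 clk=1 w0=0 w1=0
t0.Δ5 w3=0 w2=0 clk=1 w0=0 w1=0
t1.Δ0 w3=0 w2=0 clk=1 w0=0 w1=0
t1.Δ1 w3=0 w2=0 clk=0 w0=0 w1=0

yes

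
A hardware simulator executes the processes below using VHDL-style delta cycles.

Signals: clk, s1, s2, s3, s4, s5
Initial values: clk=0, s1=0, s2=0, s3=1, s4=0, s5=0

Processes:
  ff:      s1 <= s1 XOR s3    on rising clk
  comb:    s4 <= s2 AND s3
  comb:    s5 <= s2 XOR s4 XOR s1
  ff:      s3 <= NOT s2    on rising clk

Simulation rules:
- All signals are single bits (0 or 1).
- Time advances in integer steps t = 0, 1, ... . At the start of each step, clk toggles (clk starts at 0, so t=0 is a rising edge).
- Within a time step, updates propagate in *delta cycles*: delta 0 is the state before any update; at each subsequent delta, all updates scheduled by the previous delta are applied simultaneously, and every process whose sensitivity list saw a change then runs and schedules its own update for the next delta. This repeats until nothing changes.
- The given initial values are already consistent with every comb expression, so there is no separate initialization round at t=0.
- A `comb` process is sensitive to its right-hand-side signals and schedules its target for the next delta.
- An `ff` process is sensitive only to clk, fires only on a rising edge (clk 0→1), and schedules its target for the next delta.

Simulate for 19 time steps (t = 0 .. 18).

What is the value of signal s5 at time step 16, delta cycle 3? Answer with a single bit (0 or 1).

1

t=0 Δ0: s1=0 s2=0 clk=0 s5=0 s3=1 s4=0
  Δ1: clk:0→1
  Δ2: s1:0→1
  Δ3: s5:0→1
  (3Δ to stable)
t=1 Δ0: s1=1 s2=0 clk=1 s5=1 s3=1 s4=0
  Δ1: clk:1→0
  (1Δ to stable)
t=2 Δ0: s1=1 s2=0 clk=0 s5=1 s3=1 s4=0
  Δ1: clk:0→1
  Δ2: s1:1→0
  Δ3: s5:1→0
  (3Δ to stable)
t=3 Δ0: s1=0 s2=0 clk=1 s5=0 s3=1 s4=0
  Δ1: clk:1→0
  (1Δ to stable)
t=4 Δ0: s1=0 s2=0 clk=0 s5=0 s3=1 s4=0
  Δ1: clk:0→1
  Δ2: s1:0→1
  Δ3: s5:0→1
  (3Δ to stable)
t=5 Δ0: s1=1 s2=0 clk=1 s5=1 s3=1 s4=0
  Δ1: clk:1→0
  (1Δ to stable)
t=6 Δ0: s1=1 s2=0 clk=0 s5=1 s3=1 s4=0
  Δ1: clk:0→1
  Δ2: s1:1→0
  Δ3: s5:1→0
  (3Δ to stable)
t=7 Δ0: s1=0 s2=0 clk=1 s5=0 s3=1 s4=0
  Δ1: clk:1→0
  (1Δ to stable)
t=8 Δ0: s1=0 s2=0 clk=0 s5=0 s3=1 s4=0
  Δ1: clk:0→1
  Δ2: s1:0→1
  Δ3: s5:0→1
  (3Δ to stable)
t=9 Δ0: s1=1 s2=0 clk=1 s5=1 s3=1 s4=0
  Δ1: clk:1→0
  (1Δ to stable)
t=10 Δ0: s1=1 s2=0 clk=0 s5=1 s3=1 s4=0
  Δ1: clk:0→1
  Δ2: s1:1→0
  Δ3: s5:1→0
  (3Δ to stable)
t=11 Δ0: s1=0 s2=0 clk=1 s5=0 s3=1 s4=0
  Δ1: clk:1→0
  (1Δ to stable)
t=12 Δ0: s1=0 s2=0 clk=0 s5=0 s3=1 s4=0
  Δ1: clk:0→1
  Δ2: s1:0→1
  Δ3: s5:0→1
  (3Δ to stable)
t=13 Δ0: s1=1 s2=0 clk=1 s5=1 s3=1 s4=0
  Δ1: clk:1→0
  (1Δ to stable)
t=14 Δ0: s1=1 s2=0 clk=0 s5=1 s3=1 s4=0
  Δ1: clk:0→1
  Δ2: s1:1→0
  Δ3: s5:1→0
  (3Δ to stable)
t=15 Δ0: s1=0 s2=0 clk=1 s5=0 s3=1 s4=0
  Δ1: clk:1→0
  (1Δ to stable)
t=16 Δ0: s1=0 s2=0 clk=0 s5=0 s3=1 s4=0
  Δ1: clk:0→1
  Δ2: s1:0→1
  Δ3: s5:0→1
  (3Δ to stable)
t=17 Δ0: s1=1 s2=0 clk=1 s5=1 s3=1 s4=0
  Δ1: clk:1→0
  (1Δ to stable)
t=18 Δ0: s1=1 s2=0 clk=0 s5=1 s3=1 s4=0
  Δ1: clk:0→1
  Δ2: s1:1→0
  Δ3: s5:1→0
  (3Δ to stable)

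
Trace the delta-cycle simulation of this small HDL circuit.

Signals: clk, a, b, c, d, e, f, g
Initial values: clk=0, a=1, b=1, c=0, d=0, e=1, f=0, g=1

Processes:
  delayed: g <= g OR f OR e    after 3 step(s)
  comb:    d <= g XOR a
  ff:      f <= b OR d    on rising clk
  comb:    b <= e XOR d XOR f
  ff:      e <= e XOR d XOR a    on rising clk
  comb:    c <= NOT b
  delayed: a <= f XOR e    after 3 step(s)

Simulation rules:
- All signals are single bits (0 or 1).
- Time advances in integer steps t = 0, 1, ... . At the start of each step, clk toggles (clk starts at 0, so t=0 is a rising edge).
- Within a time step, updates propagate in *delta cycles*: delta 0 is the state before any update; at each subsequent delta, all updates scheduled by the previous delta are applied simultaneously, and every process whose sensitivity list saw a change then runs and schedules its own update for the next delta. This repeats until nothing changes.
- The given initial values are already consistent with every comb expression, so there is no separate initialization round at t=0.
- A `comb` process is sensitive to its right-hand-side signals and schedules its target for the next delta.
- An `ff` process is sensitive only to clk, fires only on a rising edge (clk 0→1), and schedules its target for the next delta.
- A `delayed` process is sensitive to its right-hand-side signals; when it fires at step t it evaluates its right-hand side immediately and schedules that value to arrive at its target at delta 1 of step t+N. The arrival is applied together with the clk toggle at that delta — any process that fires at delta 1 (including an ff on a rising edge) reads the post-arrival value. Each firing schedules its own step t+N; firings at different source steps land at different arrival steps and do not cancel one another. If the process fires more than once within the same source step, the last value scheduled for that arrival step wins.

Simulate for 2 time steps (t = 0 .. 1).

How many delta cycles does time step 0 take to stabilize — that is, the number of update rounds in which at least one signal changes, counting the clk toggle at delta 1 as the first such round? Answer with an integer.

2

[bits: clk,f,e,b,c,a,d,g]
t=0: Δ0=00110101 Δ1=10110101 Δ2=11010101 | 2Δ
t=1: Δ0=11010101 Δ1=01010101 | 1Δ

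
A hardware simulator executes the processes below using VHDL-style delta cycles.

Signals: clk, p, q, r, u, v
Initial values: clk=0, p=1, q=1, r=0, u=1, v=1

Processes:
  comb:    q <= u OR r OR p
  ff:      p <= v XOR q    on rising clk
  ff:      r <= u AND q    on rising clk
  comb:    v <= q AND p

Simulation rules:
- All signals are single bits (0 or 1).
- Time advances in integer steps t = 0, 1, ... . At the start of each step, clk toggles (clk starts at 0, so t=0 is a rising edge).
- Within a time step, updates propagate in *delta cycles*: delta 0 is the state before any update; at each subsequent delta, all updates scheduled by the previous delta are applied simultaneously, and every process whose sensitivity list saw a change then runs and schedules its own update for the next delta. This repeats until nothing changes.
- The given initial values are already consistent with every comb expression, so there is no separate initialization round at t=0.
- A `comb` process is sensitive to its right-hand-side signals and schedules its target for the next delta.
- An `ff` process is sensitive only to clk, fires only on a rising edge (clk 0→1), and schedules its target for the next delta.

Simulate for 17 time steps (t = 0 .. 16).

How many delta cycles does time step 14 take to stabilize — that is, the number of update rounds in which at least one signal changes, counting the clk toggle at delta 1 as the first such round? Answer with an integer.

[bits: v,r,clk,p,u,q]
t=0: Δ0=100111 Δ1=101111 Δ2=111011 Δ3=011011 | 3Δ
t=1: Δ0=011011 Δ1=010011 | 1Δ
t=2: Δ0=010011 Δ1=011011 Δ2=011111 Δ3=111111 | 3Δ
t=3: Δ0=111111 Δ1=110111 | 1Δ
t=4: Δ0=110111 Δ1=111111 Δ2=111011 Δ3=011011 | 3Δ
t=5: Δ0=011011 Δ1=010011 | 1Δ
t=6: Δ0=010011 Δ1=011011 Δ2=011111 Δ3=111111 | 3Δ
t=7: Δ0=111111 Δ1=110111 | 1Δ
t=8: Δ0=110111 Δ1=111111 Δ2=111011 Δ3=011011 | 3Δ
t=9: Δ0=011011 Δ1=010011 | 1Δ
t=10: Δ0=010011 Δ1=011011 Δ2=011111 Δ3=111111 | 3Δ
t=11: Δ0=111111 Δ1=110111 | 1Δ
t=12: Δ0=110111 Δ1=111111 Δ2=111011 Δ3=011011 | 3Δ
t=13: Δ0=011011 Δ1=010011 | 1Δ
t=14: Δ0=010011 Δ1=011011 Δ2=011111 Δ3=111111 | 3Δ
t=15: Δ0=111111 Δ1=110111 | 1Δ
t=16: Δ0=110111 Δ1=111111 Δ2=111011 Δ3=011011 | 3Δ

3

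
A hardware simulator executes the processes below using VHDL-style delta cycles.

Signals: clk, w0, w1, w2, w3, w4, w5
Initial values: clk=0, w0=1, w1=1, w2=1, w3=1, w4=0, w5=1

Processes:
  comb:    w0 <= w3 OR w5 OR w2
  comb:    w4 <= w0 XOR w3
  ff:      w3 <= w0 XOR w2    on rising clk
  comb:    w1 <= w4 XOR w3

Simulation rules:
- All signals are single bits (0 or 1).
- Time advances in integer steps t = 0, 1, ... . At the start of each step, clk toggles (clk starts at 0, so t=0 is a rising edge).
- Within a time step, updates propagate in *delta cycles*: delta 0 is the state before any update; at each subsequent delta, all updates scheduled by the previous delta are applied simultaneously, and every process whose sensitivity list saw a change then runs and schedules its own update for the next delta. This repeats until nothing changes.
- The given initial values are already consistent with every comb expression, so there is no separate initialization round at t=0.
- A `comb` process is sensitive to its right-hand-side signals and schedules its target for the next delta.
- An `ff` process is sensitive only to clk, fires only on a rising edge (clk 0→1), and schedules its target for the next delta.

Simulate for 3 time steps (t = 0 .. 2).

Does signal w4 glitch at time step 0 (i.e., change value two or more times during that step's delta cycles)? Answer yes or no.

no

t=0 Δ0: w1=1 clk=0 w3=1 w4=0 w5=1 w2=1 w0=1
  Δ1: clk:0→1
  Δ2: w3:1→0
  Δ3: w1:1→0, w4:0→1
  Δ4: w1:0→1
  (4Δ to stable)
t=1 Δ0: w1=1 clk=1 w3=0 w4=1 w5=1 w2=1 w0=1
  Δ1: clk:1→0
  (1Δ to stable)
t=2 Δ0: w1=1 clk=0 w3=0 w4=1 w5=1 w2=1 w0=1
  Δ1: clk:0→1
  (1Δ to stable)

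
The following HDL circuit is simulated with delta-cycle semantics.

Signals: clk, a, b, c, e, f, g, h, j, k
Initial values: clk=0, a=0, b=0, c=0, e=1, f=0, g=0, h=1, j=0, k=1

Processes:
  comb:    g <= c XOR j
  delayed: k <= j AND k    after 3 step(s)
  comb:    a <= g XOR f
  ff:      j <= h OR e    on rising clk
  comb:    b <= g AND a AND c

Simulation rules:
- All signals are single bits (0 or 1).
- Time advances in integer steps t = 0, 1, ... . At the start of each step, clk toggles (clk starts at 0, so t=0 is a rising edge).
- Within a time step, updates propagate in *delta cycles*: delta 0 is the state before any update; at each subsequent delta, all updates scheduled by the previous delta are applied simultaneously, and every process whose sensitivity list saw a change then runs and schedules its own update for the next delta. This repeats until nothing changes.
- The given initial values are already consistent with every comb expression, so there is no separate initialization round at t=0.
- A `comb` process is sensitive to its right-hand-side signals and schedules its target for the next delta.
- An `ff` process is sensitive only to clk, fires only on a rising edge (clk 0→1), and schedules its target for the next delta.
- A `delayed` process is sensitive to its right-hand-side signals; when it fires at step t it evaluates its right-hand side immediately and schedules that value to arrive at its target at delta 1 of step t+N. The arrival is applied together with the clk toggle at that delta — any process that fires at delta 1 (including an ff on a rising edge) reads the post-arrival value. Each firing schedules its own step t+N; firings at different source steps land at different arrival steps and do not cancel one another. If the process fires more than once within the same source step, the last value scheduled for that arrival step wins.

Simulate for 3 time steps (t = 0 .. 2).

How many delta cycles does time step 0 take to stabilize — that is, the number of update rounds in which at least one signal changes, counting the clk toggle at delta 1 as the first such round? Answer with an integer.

4

t0.Δ0 f=0 b=0 j=0 g=0 h=1 e=1 k=1 c=0 clk=0 a=0
t0.Δ1 f=0 b=0 j=0 g=0 h=1 e=1 k=1 c=0 clk=1 a=0
t0.Δ2 f=0 b=0 j=1 g=0 h=1 e=1 k=1 c=0 clk=1 a=0
t0.Δ3 f=0 b=0 j=1 g=1 h=1 e=1 k=1 c=0 clk=1 a=0
t0.Δ4 f=0 b=0 j=1 g=1 h=1 e=1 k=1 c=0 clk=1 a=1
t1.Δ0 f=0 b=0 j=1 g=1 h=1 e=1 k=1 c=0 clk=1 a=1
t1.Δ1 f=0 b=0 j=1 g=1 h=1 e=1 k=1 c=0 clk=0 a=1
t2.Δ0 f=0 b=0 j=1 g=1 h=1 e=1 k=1 c=0 clk=0 a=1
t2.Δ1 f=0 b=0 j=1 g=1 h=1 e=1 k=1 c=0 clk=1 a=1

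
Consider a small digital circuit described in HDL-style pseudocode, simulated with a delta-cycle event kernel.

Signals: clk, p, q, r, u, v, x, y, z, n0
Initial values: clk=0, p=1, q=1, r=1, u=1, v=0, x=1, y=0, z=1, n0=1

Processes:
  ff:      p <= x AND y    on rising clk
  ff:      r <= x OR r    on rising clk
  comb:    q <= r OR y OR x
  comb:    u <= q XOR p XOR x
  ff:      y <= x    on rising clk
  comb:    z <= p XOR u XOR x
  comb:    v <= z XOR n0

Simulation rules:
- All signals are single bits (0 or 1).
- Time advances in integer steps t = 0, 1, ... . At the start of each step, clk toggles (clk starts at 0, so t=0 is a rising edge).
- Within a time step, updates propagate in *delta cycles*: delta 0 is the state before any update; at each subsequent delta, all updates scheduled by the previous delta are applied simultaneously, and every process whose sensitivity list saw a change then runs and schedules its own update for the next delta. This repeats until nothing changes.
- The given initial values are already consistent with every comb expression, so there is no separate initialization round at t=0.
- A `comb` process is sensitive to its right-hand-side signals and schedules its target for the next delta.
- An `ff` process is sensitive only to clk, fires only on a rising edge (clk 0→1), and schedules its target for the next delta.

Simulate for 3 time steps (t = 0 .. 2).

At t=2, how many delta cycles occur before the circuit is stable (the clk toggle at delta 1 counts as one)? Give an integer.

[bits: v,q,n0,r,z,x,p,u,clk,y]
t=0: Δ0=0111111100 Δ1=0111111110 Δ2=0111110111 Δ3=0111010011 Δ4=1111110011 Δ5=0111110011 | 5Δ
t=1: Δ0=0111110011 Δ1=0111110001 | 1Δ
t=2: Δ0=0111110001 Δ1=0111110011 Δ2=0111111011 Δ3=0111011111 Δ4=1111111111 Δ5=0111111111 | 5Δ

5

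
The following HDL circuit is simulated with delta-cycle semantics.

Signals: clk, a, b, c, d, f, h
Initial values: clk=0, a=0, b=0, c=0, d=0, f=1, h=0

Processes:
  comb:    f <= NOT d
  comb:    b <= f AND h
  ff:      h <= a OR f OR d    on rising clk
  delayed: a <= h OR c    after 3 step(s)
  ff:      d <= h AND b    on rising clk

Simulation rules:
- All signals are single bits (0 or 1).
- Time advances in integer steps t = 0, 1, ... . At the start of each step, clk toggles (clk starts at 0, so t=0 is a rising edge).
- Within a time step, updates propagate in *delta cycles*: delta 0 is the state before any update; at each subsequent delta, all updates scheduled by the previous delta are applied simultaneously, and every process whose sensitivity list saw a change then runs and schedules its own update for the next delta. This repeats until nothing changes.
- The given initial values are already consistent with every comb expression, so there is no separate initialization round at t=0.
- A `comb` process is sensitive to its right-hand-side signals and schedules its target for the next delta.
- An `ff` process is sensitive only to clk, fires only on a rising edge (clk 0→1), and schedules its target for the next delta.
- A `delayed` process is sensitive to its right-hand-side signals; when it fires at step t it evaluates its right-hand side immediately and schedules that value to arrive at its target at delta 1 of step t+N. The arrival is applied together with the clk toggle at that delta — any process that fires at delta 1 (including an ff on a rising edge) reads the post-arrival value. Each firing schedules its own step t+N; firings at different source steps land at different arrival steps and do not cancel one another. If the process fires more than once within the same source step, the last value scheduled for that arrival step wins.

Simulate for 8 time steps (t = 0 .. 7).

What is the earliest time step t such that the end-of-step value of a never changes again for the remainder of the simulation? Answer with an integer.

[bits: h,d,f,clk,c,a,b]
t=0: Δ0=0010000 Δ1=0011000 Δ2=1011000 Δ3=1011001 | 3Δ
t=1: Δ0=1011001 Δ1=1010001 | 1Δ
t=2: Δ0=1010001 Δ1=1011001 Δ2=1111001 Δ3=1101001 Δ4=1101000 | 4Δ
t=3: Δ0=1101000 Δ1=1100010 | 1Δ
t=4: Δ0=1100010 Δ1=1101010 Δ2=1001010 Δ3=1011010 Δ4=1011011 | 4Δ
t=5: Δ0=1011011 Δ1=1010011 | 1Δ
t=6: Δ0=1010011 Δ1=1011011 Δ2=1111011 Δ3=1101011 Δ4=1101010 | 4Δ
t=7: Δ0=1101010 Δ1=1100010 | 1Δ

3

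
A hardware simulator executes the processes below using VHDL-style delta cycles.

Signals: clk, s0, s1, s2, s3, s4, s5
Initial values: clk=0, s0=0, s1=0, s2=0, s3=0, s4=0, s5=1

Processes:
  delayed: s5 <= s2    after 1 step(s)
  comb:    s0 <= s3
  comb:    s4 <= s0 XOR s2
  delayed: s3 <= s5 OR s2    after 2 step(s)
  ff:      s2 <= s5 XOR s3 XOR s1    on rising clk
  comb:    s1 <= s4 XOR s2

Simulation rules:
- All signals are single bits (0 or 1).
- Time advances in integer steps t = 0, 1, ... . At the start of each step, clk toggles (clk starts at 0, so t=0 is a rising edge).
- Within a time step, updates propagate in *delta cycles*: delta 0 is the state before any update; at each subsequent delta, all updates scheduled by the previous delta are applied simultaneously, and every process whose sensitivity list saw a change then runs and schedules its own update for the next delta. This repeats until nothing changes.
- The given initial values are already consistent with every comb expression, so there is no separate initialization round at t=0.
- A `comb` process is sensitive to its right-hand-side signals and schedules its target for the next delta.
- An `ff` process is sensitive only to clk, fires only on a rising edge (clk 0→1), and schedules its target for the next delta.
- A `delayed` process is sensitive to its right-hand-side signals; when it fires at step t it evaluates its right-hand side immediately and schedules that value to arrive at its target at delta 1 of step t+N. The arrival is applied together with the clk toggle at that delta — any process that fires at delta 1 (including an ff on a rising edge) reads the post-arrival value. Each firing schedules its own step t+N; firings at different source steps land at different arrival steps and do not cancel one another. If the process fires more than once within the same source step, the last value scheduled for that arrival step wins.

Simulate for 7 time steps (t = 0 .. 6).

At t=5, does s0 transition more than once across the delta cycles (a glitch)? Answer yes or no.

no

t=0 Δ0: s1=0 s4=0 s0=0 s3=0 s2=0 clk=0 s5=1
  Δ1: clk:0→1
  Δ2: s2:0→1
  Δ3: s1:0→1, s4:0→1
  Δ4: s1:1→0
  (4Δ to stable)
t=1 Δ0: s1=0 s4=1 s0=0 s3=0 s2=1 clk=1 s5=1
  Δ1: clk:1→0
  (1Δ to stable)
t=2 Δ0: s1=0 s4=1 s0=0 s3=0 s2=1 clk=0 s5=1
  Δ1: s3:0→1, clk:0→1
  Δ2: s0:0→1, s2:1→0
  Δ3: s1:0→1
  (3Δ to stable)
t=3 Δ0: s1=1 s4=1 s0=1 s3=1 s2=0 clk=1 s5=1
  Δ1: clk:1→0, s5:1→0
  (1Δ to stable)
t=4 Δ0: s1=1 s4=1 s0=1 s3=1 s2=0 clk=0 s5=0
  Δ1: clk:0→1
  (1Δ to stable)
t=5 Δ0: s1=1 s4=1 s0=1 s3=1 s2=0 clk=1 s5=0
  Δ1: s3:1→0, clk:1→0
  Δ2: s0:1→0
  Δ3: s4:1→0
  Δ4: s1:1→0
  (4Δ to stable)
t=6 Δ0: s1=0 s4=0 s0=0 s3=0 s2=0 clk=0 s5=0
  Δ1: clk:0→1
  (1Δ to stable)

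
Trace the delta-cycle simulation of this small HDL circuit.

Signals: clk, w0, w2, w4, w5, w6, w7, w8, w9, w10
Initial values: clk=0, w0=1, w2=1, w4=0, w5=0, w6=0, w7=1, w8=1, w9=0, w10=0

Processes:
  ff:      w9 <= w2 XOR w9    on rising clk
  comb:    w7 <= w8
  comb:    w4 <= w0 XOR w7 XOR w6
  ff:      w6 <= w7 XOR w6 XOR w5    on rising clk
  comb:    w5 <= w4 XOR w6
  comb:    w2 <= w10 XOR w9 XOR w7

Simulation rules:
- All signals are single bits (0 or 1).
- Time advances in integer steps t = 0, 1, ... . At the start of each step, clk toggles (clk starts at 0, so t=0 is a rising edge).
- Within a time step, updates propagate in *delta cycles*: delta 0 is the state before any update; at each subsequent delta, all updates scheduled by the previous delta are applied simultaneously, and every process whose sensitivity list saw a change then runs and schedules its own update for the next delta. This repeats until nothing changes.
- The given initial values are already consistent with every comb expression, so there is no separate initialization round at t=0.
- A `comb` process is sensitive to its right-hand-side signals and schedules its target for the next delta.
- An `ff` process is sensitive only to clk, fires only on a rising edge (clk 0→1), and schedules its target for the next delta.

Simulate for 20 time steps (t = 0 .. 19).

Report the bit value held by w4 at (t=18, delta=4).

0

[bits: clk,w4,w0,w6,w7,w10,w2,w5,w8,w9]
t=0: Δ0=0010101010 Δ1=1010101010 Δ2=1011101011 Δ3=1111100111 Δ4=1111100011 | 4Δ
t=1: Δ0=1111100011 Δ1=0111100011 | 1Δ
t=2: Δ0=0111100011 Δ1=1111100011 Δ2=1110100011 Δ3=1010100111 Δ4=1010100011 | 4Δ
t=3: Δ0=1010100011 Δ1=0010100011 | 1Δ
t=4: Δ0=0010100011 Δ1=1010100011 Δ2=1011100011 Δ3=1111100111 Δ4=1111100011 | 4Δ
t=5: Δ0=1111100011 Δ1=0111100011 | 1Δ
t=6: Δ0=0111100011 Δ1=1111100011 Δ2=1110100011 Δ3=1010100111 Δ4=1010100011 | 4Δ
t=7: Δ0=1010100011 Δ1=0010100011 | 1Δ
t=8: Δ0=0010100011 Δ1=1010100011 Δ2=1011100011 Δ3=1111100111 Δ4=1111100011 | 4Δ
t=9: Δ0=1111100011 Δ1=0111100011 | 1Δ
t=10: Δ0=0111100011 Δ1=1111100011 Δ2=1110100011 Δ3=1010100111 Δ4=1010100011 | 4Δ
t=11: Δ0=1010100011 Δ1=0010100011 | 1Δ
t=12: Δ0=0010100011 Δ1=1010100011 Δ2=1011100011 Δ3=1111100111 Δ4=1111100011 | 4Δ
t=13: Δ0=1111100011 Δ1=0111100011 | 1Δ
t=14: Δ0=0111100011 Δ1=1111100011 Δ2=1110100011 Δ3=1010100111 Δ4=1010100011 | 4Δ
t=15: Δ0=1010100011 Δ1=0010100011 | 1Δ
t=16: Δ0=0010100011 Δ1=1010100011 Δ2=1011100011 Δ3=1111100111 Δ4=1111100011 | 4Δ
t=17: Δ0=1111100011 Δ1=0111100011 | 1Δ
t=18: Δ0=0111100011 Δ1=1111100011 Δ2=1110100011 Δ3=1010100111 Δ4=1010100011 | 4Δ
t=19: Δ0=1010100011 Δ1=0010100011 | 1Δ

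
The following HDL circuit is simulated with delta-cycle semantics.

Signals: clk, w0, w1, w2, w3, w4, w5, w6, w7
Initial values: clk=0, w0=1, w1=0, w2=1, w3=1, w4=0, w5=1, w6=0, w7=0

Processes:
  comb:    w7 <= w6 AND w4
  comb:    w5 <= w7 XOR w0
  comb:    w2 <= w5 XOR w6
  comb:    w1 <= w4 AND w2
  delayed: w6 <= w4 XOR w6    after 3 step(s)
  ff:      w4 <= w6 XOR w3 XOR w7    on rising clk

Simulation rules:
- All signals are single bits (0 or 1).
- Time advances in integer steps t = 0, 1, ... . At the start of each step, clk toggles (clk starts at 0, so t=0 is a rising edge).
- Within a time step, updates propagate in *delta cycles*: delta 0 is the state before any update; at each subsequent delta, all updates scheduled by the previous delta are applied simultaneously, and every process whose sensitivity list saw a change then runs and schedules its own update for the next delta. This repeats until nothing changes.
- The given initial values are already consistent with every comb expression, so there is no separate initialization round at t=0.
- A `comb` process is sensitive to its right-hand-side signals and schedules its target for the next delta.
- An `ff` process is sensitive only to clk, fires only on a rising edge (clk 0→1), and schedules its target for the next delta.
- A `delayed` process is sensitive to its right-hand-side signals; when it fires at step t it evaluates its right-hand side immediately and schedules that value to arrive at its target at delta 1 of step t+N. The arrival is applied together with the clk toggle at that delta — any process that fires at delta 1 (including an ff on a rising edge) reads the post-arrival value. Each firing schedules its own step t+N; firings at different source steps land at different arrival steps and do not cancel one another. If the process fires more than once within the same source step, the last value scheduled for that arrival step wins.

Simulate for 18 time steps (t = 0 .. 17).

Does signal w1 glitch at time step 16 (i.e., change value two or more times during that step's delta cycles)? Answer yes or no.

t=0 Δ0: w4=0 clk=0 w3=1 w5=1 w2=1 w0=1 w6=0 w7=0 w1=0
  Δ1: clk:0→1
  Δ2: w4:0→1
  Δ3: w1:0→1
  (3Δ to stable)
t=1 Δ0: w4=1 clk=1 w3=1 w5=1 w2=1 w0=1 w6=0 w7=0 w1=1
  Δ1: clk:1→0
  (1Δ to stable)
t=2 Δ0: w4=1 clk=0 w3=1 w5=1 w2=1 w0=1 w6=0 w7=0 w1=1
  Δ1: clk:0→1
  (1Δ to stable)
t=3 Δ0: w4=1 clk=1 w3=1 w5=1 w2=1 w0=1 w6=0 w7=0 w1=1
  Δ1: clk:1→0, w6:0→1
  Δ2: w2:1→0, w7:0→1
  Δ3: w5:1→0, w1:1→0
  Δ4: w2:0→1
  Δ5: w1:0→1
  (5Δ to stable)
t=4 Δ0: w4=1 clk=0 w3=1 w5=0 w2=1 w0=1 w6=1 w7=1 w1=1
  Δ1: clk:0→1
  (1Δ to stable)
t=5 Δ0: w4=1 clk=1 w3=1 w5=0 w2=1 w0=1 w6=1 w7=1 w1=1
  Δ1: clk:1→0
  (1Δ to stable)
t=6 Δ0: w4=1 clk=0 w3=1 w5=0 w2=1 w0=1 w6=1 w7=1 w1=1
  Δ1: clk:0→1, w6:1→0
  Δ2: w4:1→0, w2:1→0, w7:1→0
  Δ3: w5:0→1, w1:1→0
  Δ4: w2:0→1
  (4Δ to stable)
t=7 Δ0: w4=0 clk=1 w3=1 w5=1 w2=1 w0=1 w6=0 w7=0 w1=0
  Δ1: clk:1→0
  (1Δ to stable)
t=8 Δ0: w4=0 clk=0 w3=1 w5=1 w2=1 w0=1 w6=0 w7=0 w1=0
  Δ1: clk:0→1
  Δ2: w4:0→1
  Δ3: w1:0→1
  (3Δ to stable)
t=9 Δ0: w4=1 clk=1 w3=1 w5=1 w2=1 w0=1 w6=0 w7=0 w1=1
  Δ1: clk:1→0
  (1Δ to stable)
t=10 Δ0: w4=1 clk=0 w3=1 w5=1 w2=1 w0=1 w6=0 w7=0 w1=1
  Δ1: clk:0→1
  (1Δ to stable)
t=11 Δ0: w4=1 clk=1 w3=1 w5=1 w2=1 w0=1 w6=0 w7=0 w1=1
  Δ1: clk:1→0, w6:0→1
  Δ2: w2:1→0, w7:0→1
  Δ3: w5:1→0, w1:1→0
  Δ4: w2:0→1
  Δ5: w1:0→1
  (5Δ to stable)
t=12 Δ0: w4=1 clk=0 w3=1 w5=0 w2=1 w0=1 w6=1 w7=1 w1=1
  Δ1: clk:0→1
  (1Δ to stable)
t=13 Δ0: w4=1 clk=1 w3=1 w5=0 w2=1 w0=1 w6=1 w7=1 w1=1
  Δ1: clk:1→0
  (1Δ to stable)
t=14 Δ0: w4=1 clk=0 w3=1 w5=0 w2=1 w0=1 w6=1 w7=1 w1=1
  Δ1: clk:0→1, w6:1→0
  Δ2: w4:1→0, w2:1→0, w7:1→0
  Δ3: w5:0→1, w1:1→0
  Δ4: w2:0→1
  (4Δ to stable)
t=15 Δ0: w4=0 clk=1 w3=1 w5=1 w2=1 w0=1 w6=0 w7=0 w1=0
  Δ1: clk:1→0
  (1Δ to stable)
t=16 Δ0: w4=0 clk=0 w3=1 w5=1 w2=1 w0=1 w6=0 w7=0 w1=0
  Δ1: clk:0→1
  Δ2: w4:0→1
  Δ3: w1:0→1
  (3Δ to stable)
t=17 Δ0: w4=1 clk=1 w3=1 w5=1 w2=1 w0=1 w6=0 w7=0 w1=1
  Δ1: clk:1→0
  (1Δ to stable)

no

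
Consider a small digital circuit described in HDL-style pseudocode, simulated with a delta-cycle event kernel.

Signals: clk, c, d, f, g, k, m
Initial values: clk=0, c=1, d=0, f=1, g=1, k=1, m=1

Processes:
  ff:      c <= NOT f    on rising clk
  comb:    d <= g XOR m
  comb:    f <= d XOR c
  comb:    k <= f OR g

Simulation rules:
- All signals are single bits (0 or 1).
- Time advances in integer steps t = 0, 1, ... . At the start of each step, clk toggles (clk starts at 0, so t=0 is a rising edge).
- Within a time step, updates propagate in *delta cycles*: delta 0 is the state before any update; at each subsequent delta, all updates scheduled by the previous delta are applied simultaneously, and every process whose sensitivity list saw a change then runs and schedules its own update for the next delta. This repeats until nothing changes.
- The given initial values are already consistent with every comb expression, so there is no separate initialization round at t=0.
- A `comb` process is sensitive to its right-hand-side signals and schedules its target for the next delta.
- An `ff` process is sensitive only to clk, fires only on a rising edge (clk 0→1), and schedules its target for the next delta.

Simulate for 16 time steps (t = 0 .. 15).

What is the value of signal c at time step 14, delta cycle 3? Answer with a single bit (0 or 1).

1

t0.Δ0 clk=0 m=1 f=1 g=1 c=1 k=1 d=0
t0.Δ1 clk=1 m=1 f=1 g=1 c=1 k=1 d=0
t0.Δ2 clk=1 m=1 f=1 g=1 c=0 k=1 d=0
t0.Δ3 clk=1 m=1 f=0 g=1 c=0 k=1 d=0
t1.Δ0 clk=1 m=1 f=0 g=1 c=0 k=1 d=0
t1.Δ1 clk=0 m=1 f=0 g=1 c=0 k=1 d=0
t2.Δ0 clk=0 m=1 f=0 g=1 c=0 k=1 d=0
t2.Δ1 clk=1 m=1 f=0 g=1 c=0 k=1 d=0
t2.Δ2 clk=1 m=1 f=0 g=1 c=1 k=1 d=0
t2.Δ3 clk=1 m=1 f=1 g=1 c=1 k=1 d=0
t3.Δ0 clk=1 m=1 f=1 g=1 c=1 k=1 d=0
t3.Δ1 clk=0 m=1 f=1 g=1 c=1 k=1 d=0
t4.Δ0 clk=0 m=1 f=1 g=1 c=1 k=1 d=0
t4.Δ1 clk=1 m=1 f=1 g=1 c=1 k=1 d=0
t4.Δ2 clk=1 m=1 f=1 g=1 c=0 k=1 d=0
t4.Δ3 clk=1 m=1 f=0 g=1 c=0 k=1 d=0
t5.Δ0 clk=1 m=1 f=0 g=1 c=0 k=1 d=0
t5.Δ1 clk=0 m=1 f=0 g=1 c=0 k=1 d=0
t6.Δ0 clk=0 m=1 f=0 g=1 c=0 k=1 d=0
t6.Δ1 clk=1 m=1 f=0 g=1 c=0 k=1 d=0
t6.Δ2 clk=1 m=1 f=0 g=1 c=1 k=1 d=0
t6.Δ3 clk=1 m=1 f=1 g=1 c=1 k=1 d=0
t7.Δ0 clk=1 m=1 f=1 g=1 c=1 k=1 d=0
t7.Δ1 clk=0 m=1 f=1 g=1 c=1 k=1 d=0
t8.Δ0 clk=0 m=1 f=1 g=1 c=1 k=1 d=0
t8.Δ1 clk=1 m=1 f=1 g=1 c=1 k=1 d=0
t8.Δ2 clk=1 m=1 f=1 g=1 c=0 k=1 d=0
t8.Δ3 clk=1 m=1 f=0 g=1 c=0 k=1 d=0
t9.Δ0 clk=1 m=1 f=0 g=1 c=0 k=1 d=0
t9.Δ1 clk=0 m=1 f=0 g=1 c=0 k=1 d=0
t10.Δ0 clk=0 m=1 f=0 g=1 c=0 k=1 d=0
t10.Δ1 clk=1 m=1 f=0 g=1 c=0 k=1 d=0
t10.Δ2 clk=1 m=1 f=0 g=1 c=1 k=1 d=0
t10.Δ3 clk=1 m=1 f=1 g=1 c=1 k=1 d=0
t11.Δ0 clk=1 m=1 f=1 g=1 c=1 k=1 d=0
t11.Δ1 clk=0 m=1 f=1 g=1 c=1 k=1 d=0
t12.Δ0 clk=0 m=1 f=1 g=1 c=1 k=1 d=0
t12.Δ1 clk=1 m=1 f=1 g=1 c=1 k=1 d=0
t12.Δ2 clk=1 m=1 f=1 g=1 c=0 k=1 d=0
t12.Δ3 clk=1 m=1 f=0 g=1 c=0 k=1 d=0
t13.Δ0 clk=1 m=1 f=0 g=1 c=0 k=1 d=0
t13.Δ1 clk=0 m=1 f=0 g=1 c=0 k=1 d=0
t14.Δ0 clk=0 m=1 f=0 g=1 c=0 k=1 d=0
t14.Δ1 clk=1 m=1 f=0 g=1 c=0 k=1 d=0
t14.Δ2 clk=1 m=1 f=0 g=1 c=1 k=1 d=0
t14.Δ3 clk=1 m=1 f=1 g=1 c=1 k=1 d=0
t15.Δ0 clk=1 m=1 f=1 g=1 c=1 k=1 d=0
t15.Δ1 clk=0 m=1 f=1 g=1 c=1 k=1 d=0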